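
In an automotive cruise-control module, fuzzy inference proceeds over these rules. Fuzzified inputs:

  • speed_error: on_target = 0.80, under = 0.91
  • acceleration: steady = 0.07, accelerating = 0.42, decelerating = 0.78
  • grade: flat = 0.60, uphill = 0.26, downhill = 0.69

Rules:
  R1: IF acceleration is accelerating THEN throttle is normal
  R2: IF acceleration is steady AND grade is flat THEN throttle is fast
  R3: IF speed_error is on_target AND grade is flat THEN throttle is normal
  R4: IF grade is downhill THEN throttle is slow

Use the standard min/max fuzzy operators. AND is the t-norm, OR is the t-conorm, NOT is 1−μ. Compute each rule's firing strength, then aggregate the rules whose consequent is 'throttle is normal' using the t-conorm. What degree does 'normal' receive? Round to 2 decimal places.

0.60

R1: accelerating=0.42 → w = 0.42
R2: steady=0.07, flat=0.60; AND[min(a, b)] → w = 0.07
R3: on_target=0.80, flat=0.60; AND[min(a, b)] → w = 0.60
R4: downhill=0.69 → w = 0.69
Rules with consequent 'normal': {R1, R3} → strengths 0.42, 0.60
Aggregate via t-conorm [max(a, b)]: 0.60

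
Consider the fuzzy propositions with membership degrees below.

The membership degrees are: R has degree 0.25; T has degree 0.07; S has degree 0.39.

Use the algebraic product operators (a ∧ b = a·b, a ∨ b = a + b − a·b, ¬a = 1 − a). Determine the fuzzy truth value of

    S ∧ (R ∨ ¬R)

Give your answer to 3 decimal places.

¬R = 1 − 0.2500 = 0.7500
R ∨ ¬R = a + b − a·b on (0.2500, 0.7500) = 0.8125
S ∧ (R ∨ ¬R) = a·b on (0.3900, 0.8125) = 0.3169

0.317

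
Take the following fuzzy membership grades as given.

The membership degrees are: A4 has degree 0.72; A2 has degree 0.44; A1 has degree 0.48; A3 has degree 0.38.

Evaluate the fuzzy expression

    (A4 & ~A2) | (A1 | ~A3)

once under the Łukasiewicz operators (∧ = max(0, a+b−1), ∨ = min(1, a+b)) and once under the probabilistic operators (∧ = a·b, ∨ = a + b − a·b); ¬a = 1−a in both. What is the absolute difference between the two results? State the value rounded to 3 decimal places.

0.118

Under Łukasiewicz:
  ~A2 = 1 − 0.44 = 0.56
  A4 & ~A2 = max(0, a+b−1) on (0.72, 0.56) = 0.28
  ~A3 = 1 − 0.38 = 0.62
  A1 | ~A3 = min(1, a+b) on (0.48, 0.62) = 1.00
  (A4 & ~A2) | (A1 | ~A3) = min(1, a+b) on (0.28, 1.00) = 1.00
  → value = 1.0000
Under probabilistic:
  ~A2 = 1 − 0.4400 = 0.5600
  A4 & ~A2 = a·b on (0.7200, 0.5600) = 0.4032
  ~A3 = 1 − 0.3800 = 0.6200
  A1 | ~A3 = a + b − a·b on (0.4800, 0.6200) = 0.8024
  (A4 & ~A2) | (A1 | ~A3) = a + b − a·b on (0.4032, 0.8024) = 0.8821
  → value = 0.8821
|1.0000 − 0.8821| = 0.118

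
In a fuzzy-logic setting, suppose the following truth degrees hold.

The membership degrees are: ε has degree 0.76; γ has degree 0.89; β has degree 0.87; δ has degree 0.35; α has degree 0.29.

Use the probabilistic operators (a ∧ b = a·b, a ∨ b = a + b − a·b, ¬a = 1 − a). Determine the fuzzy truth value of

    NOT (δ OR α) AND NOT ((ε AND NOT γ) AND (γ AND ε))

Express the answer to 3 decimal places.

δ OR α = a + b − a·b on (0.3500, 0.2900) = 0.5385
NOT (δ OR α) = 1 − 0.5385 = 0.4615
NOT γ = 1 − 0.8900 = 0.1100
ε AND NOT γ = a·b on (0.7600, 0.1100) = 0.0836
γ AND ε = a·b on (0.8900, 0.7600) = 0.6764
(ε AND NOT γ) AND (γ AND ε) = a·b on (0.0836, 0.6764) = 0.0565
NOT ((ε AND NOT γ) AND (γ AND ε)) = 1 − 0.0565 = 0.9435
NOT (δ OR α) AND NOT ((ε AND NOT γ) AND (γ AND ε)) = a·b on (0.4615, 0.9435) = 0.4354

0.435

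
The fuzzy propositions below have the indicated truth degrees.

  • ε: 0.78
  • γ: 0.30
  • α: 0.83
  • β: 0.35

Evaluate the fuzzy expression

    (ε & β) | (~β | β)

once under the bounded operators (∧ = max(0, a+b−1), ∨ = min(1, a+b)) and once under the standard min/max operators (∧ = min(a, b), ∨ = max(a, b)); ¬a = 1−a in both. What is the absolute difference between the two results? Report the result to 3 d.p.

Under bounded:
  ε & β = max(0, a+b−1) on (0.78, 0.35) = 0.13
  ~β = 1 − 0.35 = 0.65
  ~β | β = min(1, a+b) on (0.65, 0.35) = 1.00
  (ε & β) | (~β | β) = min(1, a+b) on (0.13, 1.00) = 1.00
  → value = 1.0000
Under standard min/max:
  ε & β = min(a, b) on (0.78, 0.35) = 0.35
  ~β = 1 − 0.35 = 0.65
  ~β | β = max(a, b) on (0.65, 0.35) = 0.65
  (ε & β) | (~β | β) = max(a, b) on (0.35, 0.65) = 0.65
  → value = 0.6500
|1.0000 − 0.6500| = 0.350

0.350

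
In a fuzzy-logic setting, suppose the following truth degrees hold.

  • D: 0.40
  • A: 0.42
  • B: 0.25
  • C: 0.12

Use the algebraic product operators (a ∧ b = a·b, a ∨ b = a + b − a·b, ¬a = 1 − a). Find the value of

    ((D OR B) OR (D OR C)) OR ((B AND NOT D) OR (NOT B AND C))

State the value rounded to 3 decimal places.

D OR B = a + b − a·b on (0.4000, 0.2500) = 0.5500
D OR C = a + b − a·b on (0.4000, 0.1200) = 0.4720
(D OR B) OR (D OR C) = a + b − a·b on (0.5500, 0.4720) = 0.7624
NOT D = 1 − 0.4000 = 0.6000
B AND NOT D = a·b on (0.2500, 0.6000) = 0.1500
NOT B = 1 − 0.2500 = 0.7500
NOT B AND C = a·b on (0.7500, 0.1200) = 0.0900
(B AND NOT D) OR (NOT B AND C) = a + b − a·b on (0.1500, 0.0900) = 0.2265
((D OR B) OR (D OR C)) OR ((B AND NOT D) OR (NOT B AND C)) = a + b − a·b on (0.7624, 0.2265) = 0.8162

0.816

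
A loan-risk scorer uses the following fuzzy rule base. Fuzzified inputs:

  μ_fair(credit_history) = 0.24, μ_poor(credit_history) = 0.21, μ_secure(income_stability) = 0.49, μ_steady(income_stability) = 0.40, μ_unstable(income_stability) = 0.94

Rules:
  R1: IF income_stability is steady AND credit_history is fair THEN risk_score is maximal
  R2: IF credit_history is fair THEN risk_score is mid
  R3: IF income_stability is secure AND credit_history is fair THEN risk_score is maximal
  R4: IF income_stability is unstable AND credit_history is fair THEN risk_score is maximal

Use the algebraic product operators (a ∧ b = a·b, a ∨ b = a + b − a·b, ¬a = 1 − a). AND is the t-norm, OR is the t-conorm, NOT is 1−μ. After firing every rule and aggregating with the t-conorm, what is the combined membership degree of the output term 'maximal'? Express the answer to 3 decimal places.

R1: steady=0.40, fair=0.24; AND[a·b] → w = 0.0960
R2: fair=0.24 → w = 0.2400
R3: secure=0.49, fair=0.24; AND[a·b] → w = 0.1176
R4: unstable=0.94, fair=0.24; AND[a·b] → w = 0.2256
Rules with consequent 'maximal': {R1, R3, R4} → strengths 0.0960, 0.1176, 0.2256
Aggregate via t-conorm [a + b − a·b]: 0.3823

0.382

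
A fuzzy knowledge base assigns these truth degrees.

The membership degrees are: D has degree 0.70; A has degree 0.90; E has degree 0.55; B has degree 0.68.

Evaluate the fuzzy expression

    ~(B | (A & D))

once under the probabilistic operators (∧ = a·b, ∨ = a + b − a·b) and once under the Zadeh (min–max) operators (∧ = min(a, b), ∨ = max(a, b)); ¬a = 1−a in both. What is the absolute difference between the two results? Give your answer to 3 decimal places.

0.182

Under probabilistic:
  A & D = a·b on (0.9000, 0.7000) = 0.6300
  B | (A & D) = a + b − a·b on (0.6800, 0.6300) = 0.8816
  ~(B | (A & D)) = 1 − 0.8816 = 0.1184
  → value = 0.1184
Under Zadeh (min–max):
  A & D = min(a, b) on (0.90, 0.70) = 0.70
  B | (A & D) = max(a, b) on (0.68, 0.70) = 0.70
  ~(B | (A & D)) = 1 − 0.70 = 0.30
  → value = 0.3000
|0.1184 − 0.3000| = 0.182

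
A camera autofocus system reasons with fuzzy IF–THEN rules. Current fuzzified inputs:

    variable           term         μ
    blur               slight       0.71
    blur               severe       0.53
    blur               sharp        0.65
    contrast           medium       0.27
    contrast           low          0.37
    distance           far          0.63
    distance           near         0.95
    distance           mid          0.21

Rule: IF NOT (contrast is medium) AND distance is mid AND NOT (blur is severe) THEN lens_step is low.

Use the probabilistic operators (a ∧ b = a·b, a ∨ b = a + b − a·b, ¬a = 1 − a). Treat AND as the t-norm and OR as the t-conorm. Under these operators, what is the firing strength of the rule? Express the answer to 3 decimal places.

firing strength: ¬medium=1−0.27=0.73, mid=0.21, ¬severe=1−0.53=0.47; AND[a·b] → w = 0.0721

0.072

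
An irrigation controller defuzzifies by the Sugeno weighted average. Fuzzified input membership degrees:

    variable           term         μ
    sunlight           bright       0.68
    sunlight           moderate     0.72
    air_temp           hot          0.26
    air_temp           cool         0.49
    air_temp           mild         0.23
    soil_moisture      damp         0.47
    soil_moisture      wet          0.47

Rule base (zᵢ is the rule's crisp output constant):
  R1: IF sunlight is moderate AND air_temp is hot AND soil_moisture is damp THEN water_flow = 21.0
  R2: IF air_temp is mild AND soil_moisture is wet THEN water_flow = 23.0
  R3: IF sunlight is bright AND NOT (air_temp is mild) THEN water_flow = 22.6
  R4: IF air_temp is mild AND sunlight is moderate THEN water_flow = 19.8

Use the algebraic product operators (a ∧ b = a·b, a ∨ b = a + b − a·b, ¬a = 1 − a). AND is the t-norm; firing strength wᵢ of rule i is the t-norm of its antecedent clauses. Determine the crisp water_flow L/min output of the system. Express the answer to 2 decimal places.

21.97

R1 (z=21.0): moderate=0.72, hot=0.26, damp=0.47; AND[a·b] → w = 0.0880
R2 (z=23.0): mild=0.23, wet=0.47; AND[a·b] → w = 0.1081
R3 (z=22.6): bright=0.68, ¬mild=1−0.23=0.77; AND[a·b] → w = 0.5236
R4 (z=19.8): mild=0.23, moderate=0.72; AND[a·b] → w = 0.1656
Weighted average = (0.0880·21.0 + 0.1081·23.0 + 0.5236·22.6 + 0.1656·19.8) / (0.0880 + 0.1081 + 0.5236 + 0.1656)
  = 19.4462 / 0.8853 = 21.97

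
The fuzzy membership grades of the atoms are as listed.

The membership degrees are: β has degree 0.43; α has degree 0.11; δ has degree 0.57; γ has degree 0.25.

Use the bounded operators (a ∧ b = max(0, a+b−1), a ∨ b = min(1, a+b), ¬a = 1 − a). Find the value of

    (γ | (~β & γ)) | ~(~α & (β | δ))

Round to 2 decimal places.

~β = 1 − 0.43 = 0.57
~β & γ = max(0, a+b−1) on (0.57, 0.25) = 0.00
γ | (~β & γ) = min(1, a+b) on (0.25, 0.00) = 0.25
~α = 1 − 0.11 = 0.89
β | δ = min(1, a+b) on (0.43, 0.57) = 1.00
~α & (β | δ) = max(0, a+b−1) on (0.89, 1.00) = 0.89
~(~α & (β | δ)) = 1 − 0.89 = 0.11
(γ | (~β & γ)) | ~(~α & (β | δ)) = min(1, a+b) on (0.25, 0.11) = 0.36

0.36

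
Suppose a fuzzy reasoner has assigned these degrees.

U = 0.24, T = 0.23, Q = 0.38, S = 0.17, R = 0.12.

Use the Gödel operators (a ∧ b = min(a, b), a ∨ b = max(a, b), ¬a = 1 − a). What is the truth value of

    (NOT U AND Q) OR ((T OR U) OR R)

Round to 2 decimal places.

NOT U = 1 − 0.24 = 0.76
NOT U AND Q = min(a, b) on (0.76, 0.38) = 0.38
T OR U = max(a, b) on (0.23, 0.24) = 0.24
(T OR U) OR R = max(a, b) on (0.24, 0.12) = 0.24
(NOT U AND Q) OR ((T OR U) OR R) = max(a, b) on (0.38, 0.24) = 0.38

0.38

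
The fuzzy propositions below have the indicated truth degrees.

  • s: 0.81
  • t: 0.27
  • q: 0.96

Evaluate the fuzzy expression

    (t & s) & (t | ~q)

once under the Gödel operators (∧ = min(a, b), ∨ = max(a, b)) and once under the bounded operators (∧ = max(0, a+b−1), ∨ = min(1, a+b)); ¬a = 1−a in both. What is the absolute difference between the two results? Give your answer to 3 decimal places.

Under Gödel:
  t & s = min(a, b) on (0.27, 0.81) = 0.27
  ~q = 1 − 0.96 = 0.04
  t | ~q = max(a, b) on (0.27, 0.04) = 0.27
  (t & s) & (t | ~q) = min(a, b) on (0.27, 0.27) = 0.27
  → value = 0.2700
Under bounded:
  t & s = max(0, a+b−1) on (0.27, 0.81) = 0.08
  ~q = 1 − 0.96 = 0.04
  t | ~q = min(1, a+b) on (0.27, 0.04) = 0.31
  (t & s) & (t | ~q) = max(0, a+b−1) on (0.08, 0.31) = 0.00
  → value = 0.0000
|0.2700 − 0.0000| = 0.270

0.270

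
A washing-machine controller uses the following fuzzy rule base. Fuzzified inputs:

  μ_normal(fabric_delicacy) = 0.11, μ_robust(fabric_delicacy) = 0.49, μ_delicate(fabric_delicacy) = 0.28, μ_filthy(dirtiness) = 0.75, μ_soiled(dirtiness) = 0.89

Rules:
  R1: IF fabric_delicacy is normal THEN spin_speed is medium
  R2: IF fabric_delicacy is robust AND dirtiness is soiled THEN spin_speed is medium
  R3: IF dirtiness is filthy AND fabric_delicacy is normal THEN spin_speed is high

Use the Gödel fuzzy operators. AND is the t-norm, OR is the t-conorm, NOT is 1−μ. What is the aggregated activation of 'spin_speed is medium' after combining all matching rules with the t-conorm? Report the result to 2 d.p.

R1: normal=0.11 → w = 0.11
R2: robust=0.49, soiled=0.89; AND[min(a, b)] → w = 0.49
R3: filthy=0.75, normal=0.11; AND[min(a, b)] → w = 0.11
Rules with consequent 'medium': {R1, R2} → strengths 0.11, 0.49
Aggregate via t-conorm [max(a, b)]: 0.49

0.49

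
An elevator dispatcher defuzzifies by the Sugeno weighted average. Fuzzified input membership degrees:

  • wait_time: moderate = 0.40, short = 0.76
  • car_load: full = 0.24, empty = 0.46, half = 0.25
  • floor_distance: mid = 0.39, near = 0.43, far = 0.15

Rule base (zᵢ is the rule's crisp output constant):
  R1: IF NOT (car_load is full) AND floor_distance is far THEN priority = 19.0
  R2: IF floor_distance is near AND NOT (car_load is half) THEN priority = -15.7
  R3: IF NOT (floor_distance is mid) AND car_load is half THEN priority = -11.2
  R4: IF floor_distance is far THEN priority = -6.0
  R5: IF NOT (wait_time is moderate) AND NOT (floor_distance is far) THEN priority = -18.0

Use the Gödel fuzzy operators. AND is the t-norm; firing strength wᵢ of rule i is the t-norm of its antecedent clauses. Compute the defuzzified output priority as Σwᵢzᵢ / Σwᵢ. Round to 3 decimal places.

R1 (z=19.0): ¬full=1−0.24=0.76, far=0.15; AND[min(a, b)] → w = 0.15
R2 (z=-15.7): near=0.43, ¬half=1−0.25=0.75; AND[min(a, b)] → w = 0.43
R3 (z=-11.2): ¬mid=1−0.39=0.61, half=0.25; AND[min(a, b)] → w = 0.25
R4 (z=-6.0): far=0.15 → w = 0.15
R5 (z=-18.0): ¬moderate=1−0.40=0.60, ¬far=1−0.15=0.85; AND[min(a, b)] → w = 0.60
Weighted average = (0.15·19.0 + 0.43·-15.7 + 0.25·-11.2 + 0.15·-6.0 + 0.60·-18.0) / (0.15 + 0.43 + 0.25 + 0.15 + 0.60)
  = -18.4010 / 1.5800 = -11.646

-11.646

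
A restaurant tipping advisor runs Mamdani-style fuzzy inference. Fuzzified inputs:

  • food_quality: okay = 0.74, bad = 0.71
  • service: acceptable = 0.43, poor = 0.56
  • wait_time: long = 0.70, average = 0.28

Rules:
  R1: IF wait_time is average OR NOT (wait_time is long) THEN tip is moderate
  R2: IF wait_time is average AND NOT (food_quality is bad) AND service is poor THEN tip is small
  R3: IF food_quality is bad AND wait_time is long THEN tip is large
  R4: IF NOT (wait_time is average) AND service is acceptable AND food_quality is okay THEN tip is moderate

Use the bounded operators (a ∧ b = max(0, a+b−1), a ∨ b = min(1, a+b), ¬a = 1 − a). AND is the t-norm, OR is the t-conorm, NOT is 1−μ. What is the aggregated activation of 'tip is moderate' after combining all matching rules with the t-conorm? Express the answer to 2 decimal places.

0.58

R1: average=0.28, ¬long=1−0.70=0.30; OR[min(1, a+b)] → w = 0.58
R2: average=0.28, ¬bad=1−0.71=0.29, poor=0.56; AND[max(0, a+b−1)] → w = 0.00
R3: bad=0.71, long=0.70; AND[max(0, a+b−1)] → w = 0.41
R4: ¬average=1−0.28=0.72, acceptable=0.43, okay=0.74; AND[max(0, a+b−1)] → w = 0.00
Rules with consequent 'moderate': {R1, R4} → strengths 0.58, 0.00
Aggregate via t-conorm [min(1, a+b)]: 0.58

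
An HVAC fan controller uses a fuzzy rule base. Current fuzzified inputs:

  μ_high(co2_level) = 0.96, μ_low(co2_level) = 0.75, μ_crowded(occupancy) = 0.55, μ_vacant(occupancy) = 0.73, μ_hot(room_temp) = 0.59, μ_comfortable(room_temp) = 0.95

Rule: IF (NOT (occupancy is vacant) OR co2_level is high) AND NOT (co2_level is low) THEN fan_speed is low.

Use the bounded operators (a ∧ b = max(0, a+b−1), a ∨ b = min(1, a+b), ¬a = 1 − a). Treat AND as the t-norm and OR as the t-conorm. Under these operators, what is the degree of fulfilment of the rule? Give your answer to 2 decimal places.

0.25

firing strength: (¬vacant=1−0.73=0.27 OR high=0.96) = 1.00; AND[max(0, a+b−1)] with ¬low=1−0.75=0.25 → w = 0.25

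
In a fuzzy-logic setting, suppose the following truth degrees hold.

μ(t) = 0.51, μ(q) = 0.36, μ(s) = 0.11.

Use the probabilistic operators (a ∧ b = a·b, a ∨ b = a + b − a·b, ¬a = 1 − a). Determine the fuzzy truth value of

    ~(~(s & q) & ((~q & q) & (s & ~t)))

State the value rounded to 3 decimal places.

s & q = a·b on (0.1100, 0.3600) = 0.0396
~(s & q) = 1 − 0.0396 = 0.9604
~q = 1 − 0.3600 = 0.6400
~q & q = a·b on (0.6400, 0.3600) = 0.2304
~t = 1 − 0.5100 = 0.4900
s & ~t = a·b on (0.1100, 0.4900) = 0.0539
(~q & q) & (s & ~t) = a·b on (0.2304, 0.0539) = 0.0124
~(s & q) & ((~q & q) & (s & ~t)) = a·b on (0.9604, 0.0124) = 0.0119
~(~(s & q) & ((~q & q) & (s & ~t))) = 1 − 0.0119 = 0.9881

0.988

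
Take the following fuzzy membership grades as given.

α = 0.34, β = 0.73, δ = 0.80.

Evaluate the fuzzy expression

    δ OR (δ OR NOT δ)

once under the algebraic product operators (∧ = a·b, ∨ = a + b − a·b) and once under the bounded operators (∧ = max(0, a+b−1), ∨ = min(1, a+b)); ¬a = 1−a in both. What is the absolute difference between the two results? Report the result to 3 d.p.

Under algebraic product:
  NOT δ = 1 − 0.8000 = 0.2000
  δ OR NOT δ = a + b − a·b on (0.8000, 0.2000) = 0.8400
  δ OR (δ OR NOT δ) = a + b − a·b on (0.8000, 0.8400) = 0.9680
  → value = 0.9680
Under bounded:
  NOT δ = 1 − 0.80 = 0.20
  δ OR NOT δ = min(1, a+b) on (0.80, 0.20) = 1.00
  δ OR (δ OR NOT δ) = min(1, a+b) on (0.80, 1.00) = 1.00
  → value = 1.0000
|0.9680 − 1.0000| = 0.032

0.032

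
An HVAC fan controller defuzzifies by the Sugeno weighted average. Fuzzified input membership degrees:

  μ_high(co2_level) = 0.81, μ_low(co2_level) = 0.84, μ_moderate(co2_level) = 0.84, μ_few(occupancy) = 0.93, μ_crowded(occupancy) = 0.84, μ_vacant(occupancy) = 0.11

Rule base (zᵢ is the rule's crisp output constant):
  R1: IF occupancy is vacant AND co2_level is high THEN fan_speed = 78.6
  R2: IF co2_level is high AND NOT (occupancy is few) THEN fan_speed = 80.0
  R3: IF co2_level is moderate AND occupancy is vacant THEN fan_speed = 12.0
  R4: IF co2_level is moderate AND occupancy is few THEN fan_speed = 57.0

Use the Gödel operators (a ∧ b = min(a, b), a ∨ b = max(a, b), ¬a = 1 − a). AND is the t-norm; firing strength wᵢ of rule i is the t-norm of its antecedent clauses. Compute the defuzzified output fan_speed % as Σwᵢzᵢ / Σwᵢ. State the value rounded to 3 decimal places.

56.147

R1 (z=78.6): vacant=0.11, high=0.81; AND[min(a, b)] → w = 0.11
R2 (z=80.0): high=0.81, ¬few=1−0.93=0.07; AND[min(a, b)] → w = 0.07
R3 (z=12.0): moderate=0.84, vacant=0.11; AND[min(a, b)] → w = 0.11
R4 (z=57.0): moderate=0.84, few=0.93; AND[min(a, b)] → w = 0.84
Weighted average = (0.11·78.6 + 0.07·80.0 + 0.11·12.0 + 0.84·57.0) / (0.11 + 0.07 + 0.11 + 0.84)
  = 63.4460 / 1.1300 = 56.147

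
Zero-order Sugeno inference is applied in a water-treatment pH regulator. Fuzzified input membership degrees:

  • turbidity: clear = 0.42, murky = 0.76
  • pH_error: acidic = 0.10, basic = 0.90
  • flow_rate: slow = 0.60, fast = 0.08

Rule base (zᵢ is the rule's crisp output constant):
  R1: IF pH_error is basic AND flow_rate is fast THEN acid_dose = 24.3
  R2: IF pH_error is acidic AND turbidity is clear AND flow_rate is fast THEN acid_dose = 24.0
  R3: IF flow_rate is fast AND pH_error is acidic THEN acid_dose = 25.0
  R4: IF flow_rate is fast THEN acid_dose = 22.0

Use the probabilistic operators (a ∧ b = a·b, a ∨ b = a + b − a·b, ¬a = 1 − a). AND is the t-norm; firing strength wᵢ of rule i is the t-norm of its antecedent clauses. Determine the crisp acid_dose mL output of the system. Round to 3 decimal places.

23.202

R1 (z=24.3): basic=0.90, fast=0.08; AND[a·b] → w = 0.0720
R2 (z=24.0): acidic=0.10, clear=0.42, fast=0.08; AND[a·b] → w = 0.0034
R3 (z=25.0): fast=0.08, acidic=0.10; AND[a·b] → w = 0.0080
R4 (z=22.0): fast=0.08 → w = 0.0800
Weighted average = (0.0720·24.3 + 0.0034·24.0 + 0.0080·25.0 + 0.0800·22.0) / (0.0720 + 0.0034 + 0.0080 + 0.0800)
  = 3.7902 / 0.1634 = 23.202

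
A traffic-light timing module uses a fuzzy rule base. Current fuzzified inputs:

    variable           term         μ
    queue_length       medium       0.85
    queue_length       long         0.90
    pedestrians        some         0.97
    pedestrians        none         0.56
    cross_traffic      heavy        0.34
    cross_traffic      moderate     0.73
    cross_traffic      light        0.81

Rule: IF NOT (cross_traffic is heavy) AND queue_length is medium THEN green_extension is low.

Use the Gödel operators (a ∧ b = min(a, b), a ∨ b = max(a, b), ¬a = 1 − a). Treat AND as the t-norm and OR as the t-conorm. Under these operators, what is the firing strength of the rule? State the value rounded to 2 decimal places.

firing strength: ¬heavy=1−0.34=0.66, medium=0.85; AND[min(a, b)] → w = 0.66

0.66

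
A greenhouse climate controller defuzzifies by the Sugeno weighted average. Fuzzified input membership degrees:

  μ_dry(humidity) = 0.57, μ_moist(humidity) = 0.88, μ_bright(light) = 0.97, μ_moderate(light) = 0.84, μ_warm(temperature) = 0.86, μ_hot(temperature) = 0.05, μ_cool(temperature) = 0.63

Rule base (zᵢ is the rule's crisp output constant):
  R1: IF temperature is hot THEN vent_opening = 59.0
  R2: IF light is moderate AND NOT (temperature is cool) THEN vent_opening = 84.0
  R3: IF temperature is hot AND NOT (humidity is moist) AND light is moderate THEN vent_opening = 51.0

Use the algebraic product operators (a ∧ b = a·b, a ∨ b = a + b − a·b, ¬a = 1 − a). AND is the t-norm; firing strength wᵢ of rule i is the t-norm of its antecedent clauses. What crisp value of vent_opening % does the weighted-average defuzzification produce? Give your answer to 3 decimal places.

R1 (z=59.0): hot=0.05 → w = 0.0500
R2 (z=84.0): moderate=0.84, ¬cool=1−0.63=0.37; AND[a·b] → w = 0.3108
R3 (z=51.0): hot=0.05, ¬moist=1−0.88=0.12, moderate=0.84; AND[a·b] → w = 0.0050
Weighted average = (0.0500·59.0 + 0.3108·84.0 + 0.0050·51.0) / (0.0500 + 0.3108 + 0.0050)
  = 29.3142 / 0.3658 = 80.129

80.129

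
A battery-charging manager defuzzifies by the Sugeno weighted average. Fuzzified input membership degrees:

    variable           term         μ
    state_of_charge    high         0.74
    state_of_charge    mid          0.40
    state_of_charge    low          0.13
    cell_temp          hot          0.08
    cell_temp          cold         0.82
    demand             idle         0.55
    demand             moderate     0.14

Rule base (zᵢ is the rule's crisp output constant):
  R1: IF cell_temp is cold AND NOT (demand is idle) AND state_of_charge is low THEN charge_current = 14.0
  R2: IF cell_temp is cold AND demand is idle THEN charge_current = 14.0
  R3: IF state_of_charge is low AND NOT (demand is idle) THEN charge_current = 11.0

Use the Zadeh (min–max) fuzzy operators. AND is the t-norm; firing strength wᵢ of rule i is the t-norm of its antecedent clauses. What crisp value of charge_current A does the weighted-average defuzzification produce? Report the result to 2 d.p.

R1 (z=14.0): cold=0.82, ¬idle=1−0.55=0.45, low=0.13; AND[min(a, b)] → w = 0.13
R2 (z=14.0): cold=0.82, idle=0.55; AND[min(a, b)] → w = 0.55
R3 (z=11.0): low=0.13, ¬idle=1−0.55=0.45; AND[min(a, b)] → w = 0.13
Weighted average = (0.13·14.0 + 0.55·14.0 + 0.13·11.0) / (0.13 + 0.55 + 0.13)
  = 10.9500 / 0.8100 = 13.52

13.52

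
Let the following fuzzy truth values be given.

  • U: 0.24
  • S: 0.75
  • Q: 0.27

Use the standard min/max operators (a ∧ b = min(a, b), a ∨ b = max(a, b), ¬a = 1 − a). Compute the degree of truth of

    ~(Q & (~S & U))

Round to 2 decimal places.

~S = 1 − 0.75 = 0.25
~S & U = min(a, b) on (0.25, 0.24) = 0.24
Q & (~S & U) = min(a, b) on (0.27, 0.24) = 0.24
~(Q & (~S & U)) = 1 − 0.24 = 0.76

0.76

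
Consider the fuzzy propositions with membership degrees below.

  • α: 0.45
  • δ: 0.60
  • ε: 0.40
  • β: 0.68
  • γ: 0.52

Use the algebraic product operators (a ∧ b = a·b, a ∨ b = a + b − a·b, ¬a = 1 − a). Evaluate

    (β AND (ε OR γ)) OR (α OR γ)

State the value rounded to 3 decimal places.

ε OR γ = a + b − a·b on (0.4000, 0.5200) = 0.7120
β AND (ε OR γ) = a·b on (0.6800, 0.7120) = 0.4842
α OR γ = a + b − a·b on (0.4500, 0.5200) = 0.7360
(β AND (ε OR γ)) OR (α OR γ) = a + b − a·b on (0.4842, 0.7360) = 0.8638

0.864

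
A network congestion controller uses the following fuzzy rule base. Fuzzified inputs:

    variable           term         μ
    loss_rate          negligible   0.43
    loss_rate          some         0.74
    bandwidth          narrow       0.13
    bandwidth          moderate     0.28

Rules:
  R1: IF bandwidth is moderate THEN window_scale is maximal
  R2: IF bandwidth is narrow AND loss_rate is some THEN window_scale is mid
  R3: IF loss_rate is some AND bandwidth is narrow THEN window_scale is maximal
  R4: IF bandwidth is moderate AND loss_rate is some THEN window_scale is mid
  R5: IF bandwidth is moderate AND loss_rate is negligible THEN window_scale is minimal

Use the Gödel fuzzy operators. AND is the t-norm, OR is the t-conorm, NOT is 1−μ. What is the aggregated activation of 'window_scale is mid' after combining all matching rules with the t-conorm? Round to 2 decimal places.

0.28

R1: moderate=0.28 → w = 0.28
R2: narrow=0.13, some=0.74; AND[min(a, b)] → w = 0.13
R3: some=0.74, narrow=0.13; AND[min(a, b)] → w = 0.13
R4: moderate=0.28, some=0.74; AND[min(a, b)] → w = 0.28
R5: moderate=0.28, negligible=0.43; AND[min(a, b)] → w = 0.28
Rules with consequent 'mid': {R2, R4} → strengths 0.13, 0.28
Aggregate via t-conorm [max(a, b)]: 0.28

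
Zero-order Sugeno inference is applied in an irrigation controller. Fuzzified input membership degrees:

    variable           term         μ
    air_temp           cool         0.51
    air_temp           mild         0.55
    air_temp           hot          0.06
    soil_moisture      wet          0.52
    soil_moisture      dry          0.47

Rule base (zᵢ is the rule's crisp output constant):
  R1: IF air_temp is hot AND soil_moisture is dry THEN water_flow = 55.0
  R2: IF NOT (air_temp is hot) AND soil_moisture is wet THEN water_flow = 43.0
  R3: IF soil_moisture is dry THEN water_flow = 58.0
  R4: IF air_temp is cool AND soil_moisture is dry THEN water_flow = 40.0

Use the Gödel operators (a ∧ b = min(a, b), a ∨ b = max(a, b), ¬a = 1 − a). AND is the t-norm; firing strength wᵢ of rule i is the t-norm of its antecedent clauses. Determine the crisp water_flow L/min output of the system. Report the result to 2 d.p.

R1 (z=55.0): hot=0.06, dry=0.47; AND[min(a, b)] → w = 0.06
R2 (z=43.0): ¬hot=1−0.06=0.94, wet=0.52; AND[min(a, b)] → w = 0.52
R3 (z=58.0): dry=0.47 → w = 0.47
R4 (z=40.0): cool=0.51, dry=0.47; AND[min(a, b)] → w = 0.47
Weighted average = (0.06·55.0 + 0.52·43.0 + 0.47·58.0 + 0.47·40.0) / (0.06 + 0.52 + 0.47 + 0.47)
  = 71.7200 / 1.5200 = 47.18

47.18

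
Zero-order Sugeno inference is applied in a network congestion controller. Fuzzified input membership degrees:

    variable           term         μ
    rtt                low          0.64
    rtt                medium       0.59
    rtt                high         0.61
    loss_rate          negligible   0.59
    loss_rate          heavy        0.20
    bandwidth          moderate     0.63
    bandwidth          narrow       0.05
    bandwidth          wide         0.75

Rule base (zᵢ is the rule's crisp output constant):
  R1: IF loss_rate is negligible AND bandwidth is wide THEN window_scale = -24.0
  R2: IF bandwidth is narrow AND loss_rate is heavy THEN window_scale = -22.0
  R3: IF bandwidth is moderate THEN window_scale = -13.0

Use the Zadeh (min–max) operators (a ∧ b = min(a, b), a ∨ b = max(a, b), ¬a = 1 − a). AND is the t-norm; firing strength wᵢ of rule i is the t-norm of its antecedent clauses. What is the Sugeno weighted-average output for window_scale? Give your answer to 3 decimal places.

R1 (z=-24.0): negligible=0.59, wide=0.75; AND[min(a, b)] → w = 0.59
R2 (z=-22.0): narrow=0.05, heavy=0.20; AND[min(a, b)] → w = 0.05
R3 (z=-13.0): moderate=0.63 → w = 0.63
Weighted average = (0.59·-24.0 + 0.05·-22.0 + 0.63·-13.0) / (0.59 + 0.05 + 0.63)
  = -23.4500 / 1.2700 = -18.465

-18.465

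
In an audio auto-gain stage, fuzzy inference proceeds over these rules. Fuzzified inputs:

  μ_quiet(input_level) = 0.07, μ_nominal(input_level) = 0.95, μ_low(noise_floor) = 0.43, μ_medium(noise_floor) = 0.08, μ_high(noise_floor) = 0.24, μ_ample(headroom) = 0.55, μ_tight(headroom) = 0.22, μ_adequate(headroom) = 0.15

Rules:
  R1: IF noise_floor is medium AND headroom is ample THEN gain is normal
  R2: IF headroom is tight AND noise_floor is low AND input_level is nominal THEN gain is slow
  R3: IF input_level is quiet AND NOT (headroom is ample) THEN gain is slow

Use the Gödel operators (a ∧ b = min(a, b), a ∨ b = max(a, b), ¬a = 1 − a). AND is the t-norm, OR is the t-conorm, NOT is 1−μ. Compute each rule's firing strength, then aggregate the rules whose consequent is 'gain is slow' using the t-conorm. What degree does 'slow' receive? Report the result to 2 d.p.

0.22

R1: medium=0.08, ample=0.55; AND[min(a, b)] → w = 0.08
R2: tight=0.22, low=0.43, nominal=0.95; AND[min(a, b)] → w = 0.22
R3: quiet=0.07, ¬ample=1−0.55=0.45; AND[min(a, b)] → w = 0.07
Rules with consequent 'slow': {R2, R3} → strengths 0.22, 0.07
Aggregate via t-conorm [max(a, b)]: 0.22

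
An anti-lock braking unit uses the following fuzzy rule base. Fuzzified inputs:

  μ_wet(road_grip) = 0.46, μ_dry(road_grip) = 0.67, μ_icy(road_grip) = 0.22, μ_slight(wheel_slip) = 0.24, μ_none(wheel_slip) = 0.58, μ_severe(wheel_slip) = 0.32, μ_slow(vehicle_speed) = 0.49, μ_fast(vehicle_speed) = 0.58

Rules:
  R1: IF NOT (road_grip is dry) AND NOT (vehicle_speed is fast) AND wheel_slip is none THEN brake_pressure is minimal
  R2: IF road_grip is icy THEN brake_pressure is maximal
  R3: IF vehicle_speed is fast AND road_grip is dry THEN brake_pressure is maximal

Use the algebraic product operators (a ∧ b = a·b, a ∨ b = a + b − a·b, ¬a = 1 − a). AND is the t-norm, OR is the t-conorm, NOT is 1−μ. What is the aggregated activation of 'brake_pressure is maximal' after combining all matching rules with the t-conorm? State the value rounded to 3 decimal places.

0.523

R1: ¬dry=1−0.67=0.33, ¬fast=1−0.58=0.42, none=0.58; AND[a·b] → w = 0.0804
R2: icy=0.22 → w = 0.2200
R3: fast=0.58, dry=0.67; AND[a·b] → w = 0.3886
Rules with consequent 'maximal': {R2, R3} → strengths 0.2200, 0.3886
Aggregate via t-conorm [a + b − a·b]: 0.5231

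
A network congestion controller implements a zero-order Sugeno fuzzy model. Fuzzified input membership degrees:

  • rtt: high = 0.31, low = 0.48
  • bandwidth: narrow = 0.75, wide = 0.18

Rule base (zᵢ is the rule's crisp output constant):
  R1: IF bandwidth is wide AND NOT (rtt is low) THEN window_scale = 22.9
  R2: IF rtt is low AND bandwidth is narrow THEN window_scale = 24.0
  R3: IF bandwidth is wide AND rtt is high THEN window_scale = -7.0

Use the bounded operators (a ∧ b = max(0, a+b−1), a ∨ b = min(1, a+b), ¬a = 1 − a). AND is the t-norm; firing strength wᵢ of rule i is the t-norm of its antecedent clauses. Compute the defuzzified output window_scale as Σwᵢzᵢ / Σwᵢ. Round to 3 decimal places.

R1 (z=22.9): wide=0.18, ¬low=1−0.48=0.52; AND[max(0, a+b−1)] → w = 0.00
R2 (z=24.0): low=0.48, narrow=0.75; AND[max(0, a+b−1)] → w = 0.23
R3 (z=-7.0): wide=0.18, high=0.31; AND[max(0, a+b−1)] → w = 0.00
Weighted average = (0.00·22.9 + 0.23·24.0 + 0.00·-7.0) / (0.00 + 0.23 + 0.00)
  = 5.5200 / 0.2300 = 24.000

24.000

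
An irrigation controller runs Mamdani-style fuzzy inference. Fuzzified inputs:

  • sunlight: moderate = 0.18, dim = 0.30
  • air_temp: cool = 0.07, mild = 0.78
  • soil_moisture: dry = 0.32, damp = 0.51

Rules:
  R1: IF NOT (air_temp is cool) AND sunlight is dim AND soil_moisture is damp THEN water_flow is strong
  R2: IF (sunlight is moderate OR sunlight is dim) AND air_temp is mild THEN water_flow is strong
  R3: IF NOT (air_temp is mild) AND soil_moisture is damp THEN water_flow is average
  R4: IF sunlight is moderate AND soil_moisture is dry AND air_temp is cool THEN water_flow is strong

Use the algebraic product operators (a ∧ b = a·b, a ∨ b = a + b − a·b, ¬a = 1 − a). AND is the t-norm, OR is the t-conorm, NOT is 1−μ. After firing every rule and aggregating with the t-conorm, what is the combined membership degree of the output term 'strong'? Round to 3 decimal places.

R1: ¬cool=1−0.07=0.93, dim=0.30, damp=0.51; AND[a·b] → w = 0.1423
R2: (moderate=0.18 OR dim=0.30) = 0.4260; AND[a·b] with mild=0.78 → w = 0.3323
R3: ¬mild=1−0.78=0.22, damp=0.51; AND[a·b] → w = 0.1122
R4: moderate=0.18, dry=0.32, cool=0.07; AND[a·b] → w = 0.0040
Rules with consequent 'strong': {R1, R2, R4} → strengths 0.1423, 0.3323, 0.0040
Aggregate via t-conorm [a + b − a·b]: 0.4296

0.430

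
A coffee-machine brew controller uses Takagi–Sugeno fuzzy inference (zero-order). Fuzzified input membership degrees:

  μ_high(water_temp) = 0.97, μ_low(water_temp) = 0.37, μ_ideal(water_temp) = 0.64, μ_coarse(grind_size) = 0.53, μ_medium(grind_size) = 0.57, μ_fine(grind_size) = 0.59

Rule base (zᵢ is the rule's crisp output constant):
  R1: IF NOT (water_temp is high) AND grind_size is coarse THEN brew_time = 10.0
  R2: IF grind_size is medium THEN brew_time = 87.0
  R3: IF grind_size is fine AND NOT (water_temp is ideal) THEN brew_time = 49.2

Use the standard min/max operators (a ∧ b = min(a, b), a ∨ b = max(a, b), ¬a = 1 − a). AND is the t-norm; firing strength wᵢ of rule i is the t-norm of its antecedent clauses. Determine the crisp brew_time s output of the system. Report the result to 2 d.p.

R1 (z=10.0): ¬high=1−0.97=0.03, coarse=0.53; AND[min(a, b)] → w = 0.03
R2 (z=87.0): medium=0.57 → w = 0.57
R3 (z=49.2): fine=0.59, ¬ideal=1−0.64=0.36; AND[min(a, b)] → w = 0.36
Weighted average = (0.03·10.0 + 0.57·87.0 + 0.36·49.2) / (0.03 + 0.57 + 0.36)
  = 67.6020 / 0.9600 = 70.42

70.42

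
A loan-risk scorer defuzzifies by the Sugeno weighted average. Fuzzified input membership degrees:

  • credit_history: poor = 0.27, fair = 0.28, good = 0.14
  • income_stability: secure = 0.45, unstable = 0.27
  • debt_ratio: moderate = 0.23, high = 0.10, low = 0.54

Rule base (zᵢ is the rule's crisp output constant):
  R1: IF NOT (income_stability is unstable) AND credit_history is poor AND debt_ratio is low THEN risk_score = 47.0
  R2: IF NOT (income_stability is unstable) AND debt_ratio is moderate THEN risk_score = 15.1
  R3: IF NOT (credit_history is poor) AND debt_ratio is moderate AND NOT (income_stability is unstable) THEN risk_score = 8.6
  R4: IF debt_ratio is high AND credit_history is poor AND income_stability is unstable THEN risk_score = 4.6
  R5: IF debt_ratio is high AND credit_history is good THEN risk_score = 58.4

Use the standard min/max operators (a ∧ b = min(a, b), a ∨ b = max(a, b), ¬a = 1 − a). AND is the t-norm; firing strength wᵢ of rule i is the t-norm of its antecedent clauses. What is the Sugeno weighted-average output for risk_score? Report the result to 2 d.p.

26.28

R1 (z=47.0): ¬unstable=1−0.27=0.73, poor=0.27, low=0.54; AND[min(a, b)] → w = 0.27
R2 (z=15.1): ¬unstable=1−0.27=0.73, moderate=0.23; AND[min(a, b)] → w = 0.23
R3 (z=8.6): ¬poor=1−0.27=0.73, moderate=0.23, ¬unstable=1−0.27=0.73; AND[min(a, b)] → w = 0.23
R4 (z=4.6): high=0.10, poor=0.27, unstable=0.27; AND[min(a, b)] → w = 0.10
R5 (z=58.4): high=0.10, good=0.14; AND[min(a, b)] → w = 0.10
Weighted average = (0.27·47.0 + 0.23·15.1 + 0.23·8.6 + 0.10·4.6 + 0.10·58.4) / (0.27 + 0.23 + 0.23 + 0.10 + 0.10)
  = 24.4410 / 0.9300 = 26.28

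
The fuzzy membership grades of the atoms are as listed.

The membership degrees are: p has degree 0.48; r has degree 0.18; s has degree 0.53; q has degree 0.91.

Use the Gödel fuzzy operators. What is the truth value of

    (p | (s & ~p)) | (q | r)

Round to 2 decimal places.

~p = 1 − 0.48 = 0.52
s & ~p = min(a, b) on (0.53, 0.52) = 0.52
p | (s & ~p) = max(a, b) on (0.48, 0.52) = 0.52
q | r = max(a, b) on (0.91, 0.18) = 0.91
(p | (s & ~p)) | (q | r) = max(a, b) on (0.52, 0.91) = 0.91

0.91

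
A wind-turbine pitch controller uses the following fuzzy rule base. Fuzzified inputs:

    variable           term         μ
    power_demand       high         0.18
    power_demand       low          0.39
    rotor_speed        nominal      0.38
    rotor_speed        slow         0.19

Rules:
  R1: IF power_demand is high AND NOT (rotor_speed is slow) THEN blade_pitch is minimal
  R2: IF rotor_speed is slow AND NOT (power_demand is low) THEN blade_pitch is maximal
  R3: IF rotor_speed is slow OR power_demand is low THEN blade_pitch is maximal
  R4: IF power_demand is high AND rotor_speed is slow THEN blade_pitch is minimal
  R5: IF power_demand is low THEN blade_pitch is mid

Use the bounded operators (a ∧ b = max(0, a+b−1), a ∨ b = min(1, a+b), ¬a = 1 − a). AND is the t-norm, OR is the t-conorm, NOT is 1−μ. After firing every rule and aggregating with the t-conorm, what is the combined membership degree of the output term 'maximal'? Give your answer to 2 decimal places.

R1: high=0.18, ¬slow=1−0.19=0.81; AND[max(0, a+b−1)] → w = 0.00
R2: slow=0.19, ¬low=1−0.39=0.61; AND[max(0, a+b−1)] → w = 0.00
R3: slow=0.19, low=0.39; OR[min(1, a+b)] → w = 0.58
R4: high=0.18, slow=0.19; AND[max(0, a+b−1)] → w = 0.00
R5: low=0.39 → w = 0.39
Rules with consequent 'maximal': {R2, R3} → strengths 0.00, 0.58
Aggregate via t-conorm [min(1, a+b)]: 0.58

0.58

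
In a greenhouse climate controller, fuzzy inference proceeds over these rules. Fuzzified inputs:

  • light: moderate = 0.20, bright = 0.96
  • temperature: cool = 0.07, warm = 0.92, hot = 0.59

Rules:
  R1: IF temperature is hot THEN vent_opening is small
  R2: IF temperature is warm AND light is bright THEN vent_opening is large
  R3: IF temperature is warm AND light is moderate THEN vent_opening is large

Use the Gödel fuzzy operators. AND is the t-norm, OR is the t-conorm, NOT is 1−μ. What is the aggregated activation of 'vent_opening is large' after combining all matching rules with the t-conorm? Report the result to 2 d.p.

0.92

R1: hot=0.59 → w = 0.59
R2: warm=0.92, bright=0.96; AND[min(a, b)] → w = 0.92
R3: warm=0.92, moderate=0.20; AND[min(a, b)] → w = 0.20
Rules with consequent 'large': {R2, R3} → strengths 0.92, 0.20
Aggregate via t-conorm [max(a, b)]: 0.92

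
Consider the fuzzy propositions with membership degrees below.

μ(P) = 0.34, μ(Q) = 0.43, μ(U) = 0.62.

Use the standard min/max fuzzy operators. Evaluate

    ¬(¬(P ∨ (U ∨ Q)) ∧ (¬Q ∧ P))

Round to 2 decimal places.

U ∨ Q = max(a, b) on (0.62, 0.43) = 0.62
P ∨ (U ∨ Q) = max(a, b) on (0.34, 0.62) = 0.62
¬(P ∨ (U ∨ Q)) = 1 − 0.62 = 0.38
¬Q = 1 − 0.43 = 0.57
¬Q ∧ P = min(a, b) on (0.57, 0.34) = 0.34
¬(P ∨ (U ∨ Q)) ∧ (¬Q ∧ P) = min(a, b) on (0.38, 0.34) = 0.34
¬(¬(P ∨ (U ∨ Q)) ∧ (¬Q ∧ P)) = 1 − 0.34 = 0.66

0.66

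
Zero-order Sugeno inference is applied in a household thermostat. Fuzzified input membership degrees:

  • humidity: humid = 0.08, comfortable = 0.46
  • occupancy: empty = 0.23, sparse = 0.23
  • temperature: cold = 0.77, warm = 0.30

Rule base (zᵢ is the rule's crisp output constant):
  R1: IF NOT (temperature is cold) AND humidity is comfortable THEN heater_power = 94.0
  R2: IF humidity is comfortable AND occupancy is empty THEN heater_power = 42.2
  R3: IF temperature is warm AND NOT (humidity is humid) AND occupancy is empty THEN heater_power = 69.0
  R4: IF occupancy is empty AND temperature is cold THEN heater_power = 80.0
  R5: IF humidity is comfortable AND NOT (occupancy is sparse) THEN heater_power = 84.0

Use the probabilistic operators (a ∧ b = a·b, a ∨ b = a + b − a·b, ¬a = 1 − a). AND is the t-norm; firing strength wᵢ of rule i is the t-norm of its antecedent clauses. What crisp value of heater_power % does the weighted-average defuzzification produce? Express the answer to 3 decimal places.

R1 (z=94.0): ¬cold=1−0.77=0.23, comfortable=0.46; AND[a·b] → w = 0.1058
R2 (z=42.2): comfortable=0.46, empty=0.23; AND[a·b] → w = 0.1058
R3 (z=69.0): warm=0.30, ¬humid=1−0.08=0.92, empty=0.23; AND[a·b] → w = 0.0635
R4 (z=80.0): empty=0.23, cold=0.77; AND[a·b] → w = 0.1771
R5 (z=84.0): comfortable=0.46, ¬sparse=1−0.23=0.77; AND[a·b] → w = 0.3542
Weighted average = (0.1058·94.0 + 0.1058·42.2 + 0.0635·69.0 + 0.1771·80.0 + 0.3542·84.0) / (0.1058 + 0.1058 + 0.0635 + 0.1771 + 0.3542)
  = 62.7109 / 0.8064 = 77.768

77.768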